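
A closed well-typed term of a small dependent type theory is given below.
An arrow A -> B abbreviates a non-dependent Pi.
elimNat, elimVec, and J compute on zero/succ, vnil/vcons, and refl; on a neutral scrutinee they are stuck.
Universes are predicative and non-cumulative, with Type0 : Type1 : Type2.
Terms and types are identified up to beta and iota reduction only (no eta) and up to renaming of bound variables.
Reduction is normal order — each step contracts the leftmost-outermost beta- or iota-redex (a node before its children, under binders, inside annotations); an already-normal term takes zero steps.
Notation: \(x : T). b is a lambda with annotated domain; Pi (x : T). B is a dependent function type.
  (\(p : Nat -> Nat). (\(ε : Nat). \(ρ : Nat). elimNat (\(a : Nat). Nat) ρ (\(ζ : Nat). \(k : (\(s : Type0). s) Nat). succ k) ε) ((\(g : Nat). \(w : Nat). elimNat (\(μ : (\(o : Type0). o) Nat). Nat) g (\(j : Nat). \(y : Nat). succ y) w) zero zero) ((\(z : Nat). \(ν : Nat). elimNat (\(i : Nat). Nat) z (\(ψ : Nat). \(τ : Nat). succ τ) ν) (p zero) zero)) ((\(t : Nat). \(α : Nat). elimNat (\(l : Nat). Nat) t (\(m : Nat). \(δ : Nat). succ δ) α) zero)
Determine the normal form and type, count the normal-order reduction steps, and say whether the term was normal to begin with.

resulting normal form:
  zero
inferred type:
  Nat
reduction steps (normal order): 14
already normal: no
first contracted redex: a beta-redex


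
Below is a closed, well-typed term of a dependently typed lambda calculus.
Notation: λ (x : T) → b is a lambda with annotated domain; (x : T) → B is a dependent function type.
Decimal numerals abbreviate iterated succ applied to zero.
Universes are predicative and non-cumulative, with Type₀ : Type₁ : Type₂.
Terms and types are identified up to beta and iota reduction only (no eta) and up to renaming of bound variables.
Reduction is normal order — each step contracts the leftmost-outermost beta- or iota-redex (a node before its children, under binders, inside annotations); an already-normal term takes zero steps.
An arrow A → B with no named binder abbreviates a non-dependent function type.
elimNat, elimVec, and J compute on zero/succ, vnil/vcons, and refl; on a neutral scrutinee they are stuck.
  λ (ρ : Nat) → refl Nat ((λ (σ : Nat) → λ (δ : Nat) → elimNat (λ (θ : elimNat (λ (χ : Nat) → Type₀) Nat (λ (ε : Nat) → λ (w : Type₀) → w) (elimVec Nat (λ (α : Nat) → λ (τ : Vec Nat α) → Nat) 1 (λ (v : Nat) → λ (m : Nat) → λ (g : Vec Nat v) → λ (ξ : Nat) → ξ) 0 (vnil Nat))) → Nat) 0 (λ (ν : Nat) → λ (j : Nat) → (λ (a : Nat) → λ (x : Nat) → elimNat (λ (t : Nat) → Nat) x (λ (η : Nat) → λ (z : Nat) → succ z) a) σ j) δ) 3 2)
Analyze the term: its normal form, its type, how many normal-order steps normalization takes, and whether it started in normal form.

resulting normal form:
  λ (ρ : Nat) → refl Nat 6
inferred type:
  Nat → Eq Nat 6 6
normal-order step count: 33
already normal: no
first contracted redex: a beta-redex


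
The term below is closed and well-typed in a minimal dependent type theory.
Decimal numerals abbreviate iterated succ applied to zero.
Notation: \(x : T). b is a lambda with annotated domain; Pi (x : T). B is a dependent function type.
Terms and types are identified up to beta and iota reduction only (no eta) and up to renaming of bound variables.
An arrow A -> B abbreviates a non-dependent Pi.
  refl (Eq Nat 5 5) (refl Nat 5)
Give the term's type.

inferred type:
  Eq (Eq Nat 5 5) (refl Nat 5) (refl Nat 5)


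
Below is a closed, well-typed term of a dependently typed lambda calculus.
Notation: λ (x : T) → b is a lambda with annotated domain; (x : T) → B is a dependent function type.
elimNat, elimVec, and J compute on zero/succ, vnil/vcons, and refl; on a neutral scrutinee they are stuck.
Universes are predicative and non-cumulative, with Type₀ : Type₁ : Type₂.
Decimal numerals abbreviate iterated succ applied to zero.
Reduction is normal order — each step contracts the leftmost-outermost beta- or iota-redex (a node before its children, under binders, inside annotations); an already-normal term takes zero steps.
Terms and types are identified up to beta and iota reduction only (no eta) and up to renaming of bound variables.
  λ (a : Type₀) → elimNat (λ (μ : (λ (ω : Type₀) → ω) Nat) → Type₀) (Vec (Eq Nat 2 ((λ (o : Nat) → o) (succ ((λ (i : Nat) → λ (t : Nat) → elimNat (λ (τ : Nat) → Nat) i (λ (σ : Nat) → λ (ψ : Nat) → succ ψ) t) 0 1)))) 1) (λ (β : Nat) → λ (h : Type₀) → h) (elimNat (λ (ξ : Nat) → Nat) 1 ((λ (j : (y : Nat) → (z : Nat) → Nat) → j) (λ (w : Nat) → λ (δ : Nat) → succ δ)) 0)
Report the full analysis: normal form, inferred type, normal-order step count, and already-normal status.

reduced normal form:
  λ (a : Type₀) → Vec (Eq Nat 2 2) 1
type:
  (a : Type₀) → Type₀
reduction steps (normal order): 13
term was already normal: no
first contracted redex: a beta-redex


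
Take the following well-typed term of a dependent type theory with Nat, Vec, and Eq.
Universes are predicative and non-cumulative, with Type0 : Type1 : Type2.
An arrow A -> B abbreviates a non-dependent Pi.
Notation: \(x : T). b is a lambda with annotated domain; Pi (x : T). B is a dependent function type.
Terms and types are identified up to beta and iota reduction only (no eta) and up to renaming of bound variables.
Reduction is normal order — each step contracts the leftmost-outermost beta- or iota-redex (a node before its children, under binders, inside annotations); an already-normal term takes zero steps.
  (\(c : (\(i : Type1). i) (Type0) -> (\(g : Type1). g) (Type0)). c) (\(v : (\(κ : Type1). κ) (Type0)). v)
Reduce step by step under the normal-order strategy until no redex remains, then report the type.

reduction (normal order):
  (\(c : (\(i : Type1). i) (Type0) -> (\(g : Type1). g) (Type0)). c) (\(v : (\(κ : Type1). κ) (Type0)). v)
  ~> \(c : (\(i : Type1). i) (Type0)). c
  ~> \(c : Type0). c
inferred type:
  Type0 -> Type0


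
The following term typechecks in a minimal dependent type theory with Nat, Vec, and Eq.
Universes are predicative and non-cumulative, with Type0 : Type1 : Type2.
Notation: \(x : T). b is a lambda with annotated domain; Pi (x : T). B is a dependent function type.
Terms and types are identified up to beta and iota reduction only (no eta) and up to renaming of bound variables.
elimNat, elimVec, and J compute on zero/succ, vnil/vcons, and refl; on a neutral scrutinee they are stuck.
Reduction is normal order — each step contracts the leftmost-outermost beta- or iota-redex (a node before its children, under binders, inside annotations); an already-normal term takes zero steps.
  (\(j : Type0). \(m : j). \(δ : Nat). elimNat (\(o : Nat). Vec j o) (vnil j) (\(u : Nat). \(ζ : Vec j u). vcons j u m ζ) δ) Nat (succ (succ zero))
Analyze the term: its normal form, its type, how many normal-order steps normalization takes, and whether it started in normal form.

normal form:
  \(j : Nat). elimNat (\(m : Nat). Vec Nat m) (vnil Nat) (\(δ : Nat). \(o : Vec Nat δ). vcons Nat δ (succ (succ zero)) o) j
the term's type:
  Pi (j : Nat). Vec Nat j
normal-order step count: 2
started in normal form: no
first contracted redex: a beta-redex


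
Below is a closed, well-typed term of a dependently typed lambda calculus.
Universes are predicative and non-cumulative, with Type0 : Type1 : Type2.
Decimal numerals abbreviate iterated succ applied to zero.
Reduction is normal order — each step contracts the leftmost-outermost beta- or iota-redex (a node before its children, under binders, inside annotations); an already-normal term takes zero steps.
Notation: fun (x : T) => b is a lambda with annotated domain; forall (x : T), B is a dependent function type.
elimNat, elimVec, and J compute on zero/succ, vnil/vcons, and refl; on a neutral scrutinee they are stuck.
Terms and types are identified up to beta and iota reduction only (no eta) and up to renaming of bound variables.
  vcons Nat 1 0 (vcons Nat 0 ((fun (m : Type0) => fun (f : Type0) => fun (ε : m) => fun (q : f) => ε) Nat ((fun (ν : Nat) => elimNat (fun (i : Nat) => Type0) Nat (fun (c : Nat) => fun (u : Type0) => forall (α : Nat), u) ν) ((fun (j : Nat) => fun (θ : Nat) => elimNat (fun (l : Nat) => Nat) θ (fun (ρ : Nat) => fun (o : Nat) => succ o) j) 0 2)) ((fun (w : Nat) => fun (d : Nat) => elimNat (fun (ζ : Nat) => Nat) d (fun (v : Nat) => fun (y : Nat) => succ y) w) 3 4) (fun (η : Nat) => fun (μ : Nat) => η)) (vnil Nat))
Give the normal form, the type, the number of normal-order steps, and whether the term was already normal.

reduced normal form:
  vcons Nat 1 0 (vcons Nat 0 7 (vnil Nat))
inferred type:
  Vec Nat 2
normal-order step count: 16
started in normal form: no
first redex: a beta-redex


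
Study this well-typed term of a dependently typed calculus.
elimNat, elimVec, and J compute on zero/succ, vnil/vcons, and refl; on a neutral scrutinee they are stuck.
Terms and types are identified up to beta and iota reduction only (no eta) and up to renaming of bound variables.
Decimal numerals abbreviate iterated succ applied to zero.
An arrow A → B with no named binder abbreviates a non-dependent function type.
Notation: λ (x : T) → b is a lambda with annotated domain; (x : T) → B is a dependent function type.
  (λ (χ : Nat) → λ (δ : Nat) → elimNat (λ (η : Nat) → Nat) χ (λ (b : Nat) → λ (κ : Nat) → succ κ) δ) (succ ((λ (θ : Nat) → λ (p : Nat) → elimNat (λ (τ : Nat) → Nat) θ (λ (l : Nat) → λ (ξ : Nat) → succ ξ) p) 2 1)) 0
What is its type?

inferred type:
  Nat


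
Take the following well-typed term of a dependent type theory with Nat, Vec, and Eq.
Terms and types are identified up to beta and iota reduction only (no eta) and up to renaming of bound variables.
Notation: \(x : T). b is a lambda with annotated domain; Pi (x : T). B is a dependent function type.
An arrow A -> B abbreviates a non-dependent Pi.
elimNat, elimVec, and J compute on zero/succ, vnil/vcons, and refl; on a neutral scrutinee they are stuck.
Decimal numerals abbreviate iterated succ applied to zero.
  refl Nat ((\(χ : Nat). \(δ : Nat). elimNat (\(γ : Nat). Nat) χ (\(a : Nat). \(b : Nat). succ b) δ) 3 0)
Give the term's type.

inferred type:
  Eq Nat 3 3


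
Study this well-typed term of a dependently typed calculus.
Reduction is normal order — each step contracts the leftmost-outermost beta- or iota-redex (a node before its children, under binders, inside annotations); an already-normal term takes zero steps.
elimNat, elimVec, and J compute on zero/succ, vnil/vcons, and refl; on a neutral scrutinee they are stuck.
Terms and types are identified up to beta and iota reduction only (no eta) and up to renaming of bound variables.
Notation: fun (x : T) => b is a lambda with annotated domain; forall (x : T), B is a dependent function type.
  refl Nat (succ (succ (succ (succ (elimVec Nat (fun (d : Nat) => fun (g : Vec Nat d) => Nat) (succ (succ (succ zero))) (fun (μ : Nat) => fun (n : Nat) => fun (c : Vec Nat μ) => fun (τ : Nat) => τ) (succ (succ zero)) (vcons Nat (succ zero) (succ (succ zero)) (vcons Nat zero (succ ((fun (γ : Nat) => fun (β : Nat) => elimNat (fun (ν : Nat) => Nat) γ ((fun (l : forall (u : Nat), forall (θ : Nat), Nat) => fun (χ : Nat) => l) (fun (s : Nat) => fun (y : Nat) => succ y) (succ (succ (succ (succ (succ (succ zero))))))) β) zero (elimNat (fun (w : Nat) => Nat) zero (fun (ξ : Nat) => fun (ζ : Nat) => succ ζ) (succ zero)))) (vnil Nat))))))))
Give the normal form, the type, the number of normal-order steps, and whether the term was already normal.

normal form:
  refl Nat (succ (succ (succ (succ (succ (succ (succ zero)))))))
the term's type:
  Eq Nat (succ (succ (succ (succ (succ (succ (succ zero))))))) (succ (succ (succ (succ (succ (succ (succ zero)))))))
normal-order step count: 11
started in normal form: no
first redex: an elimVec iota-redex


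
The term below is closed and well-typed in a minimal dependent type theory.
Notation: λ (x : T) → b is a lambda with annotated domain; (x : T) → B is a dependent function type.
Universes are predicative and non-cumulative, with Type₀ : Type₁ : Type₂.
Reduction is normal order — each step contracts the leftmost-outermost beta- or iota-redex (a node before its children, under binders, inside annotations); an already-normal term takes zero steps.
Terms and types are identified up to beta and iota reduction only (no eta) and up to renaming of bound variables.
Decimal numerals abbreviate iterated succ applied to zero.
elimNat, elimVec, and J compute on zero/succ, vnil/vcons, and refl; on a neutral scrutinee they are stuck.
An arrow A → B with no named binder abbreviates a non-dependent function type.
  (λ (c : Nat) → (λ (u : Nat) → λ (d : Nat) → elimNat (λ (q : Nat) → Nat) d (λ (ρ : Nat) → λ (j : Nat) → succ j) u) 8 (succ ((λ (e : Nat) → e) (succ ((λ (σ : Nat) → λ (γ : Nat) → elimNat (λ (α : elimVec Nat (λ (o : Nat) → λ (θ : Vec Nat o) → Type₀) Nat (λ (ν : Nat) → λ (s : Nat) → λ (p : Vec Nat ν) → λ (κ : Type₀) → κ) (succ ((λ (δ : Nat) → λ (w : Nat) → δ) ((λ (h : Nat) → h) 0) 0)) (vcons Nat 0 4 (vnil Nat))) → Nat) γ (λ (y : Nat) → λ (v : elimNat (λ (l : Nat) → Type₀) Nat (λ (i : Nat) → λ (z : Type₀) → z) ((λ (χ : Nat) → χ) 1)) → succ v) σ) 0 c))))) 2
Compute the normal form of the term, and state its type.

resulting normal form:
  12
inferred type:
  Nat
observation: 32 normal-order steps normalize the term, beginning with a beta-redex.


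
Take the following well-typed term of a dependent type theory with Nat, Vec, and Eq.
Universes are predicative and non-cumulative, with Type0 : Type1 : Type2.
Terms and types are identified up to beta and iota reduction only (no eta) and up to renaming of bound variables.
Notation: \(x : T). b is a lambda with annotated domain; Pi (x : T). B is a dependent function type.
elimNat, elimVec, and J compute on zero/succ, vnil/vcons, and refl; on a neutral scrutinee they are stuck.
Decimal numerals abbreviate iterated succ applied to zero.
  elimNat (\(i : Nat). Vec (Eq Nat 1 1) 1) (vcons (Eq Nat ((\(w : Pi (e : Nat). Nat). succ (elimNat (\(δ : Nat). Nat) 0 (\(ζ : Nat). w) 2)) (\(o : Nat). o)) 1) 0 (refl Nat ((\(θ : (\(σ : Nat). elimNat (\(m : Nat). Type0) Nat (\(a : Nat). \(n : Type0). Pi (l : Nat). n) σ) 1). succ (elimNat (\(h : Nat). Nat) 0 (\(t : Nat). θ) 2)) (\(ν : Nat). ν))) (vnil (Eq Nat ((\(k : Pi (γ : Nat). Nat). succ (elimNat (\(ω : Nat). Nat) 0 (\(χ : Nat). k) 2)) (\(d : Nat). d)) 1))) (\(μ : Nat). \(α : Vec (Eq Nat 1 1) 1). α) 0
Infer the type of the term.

type:
  Vec (Eq Nat 1 1) 1


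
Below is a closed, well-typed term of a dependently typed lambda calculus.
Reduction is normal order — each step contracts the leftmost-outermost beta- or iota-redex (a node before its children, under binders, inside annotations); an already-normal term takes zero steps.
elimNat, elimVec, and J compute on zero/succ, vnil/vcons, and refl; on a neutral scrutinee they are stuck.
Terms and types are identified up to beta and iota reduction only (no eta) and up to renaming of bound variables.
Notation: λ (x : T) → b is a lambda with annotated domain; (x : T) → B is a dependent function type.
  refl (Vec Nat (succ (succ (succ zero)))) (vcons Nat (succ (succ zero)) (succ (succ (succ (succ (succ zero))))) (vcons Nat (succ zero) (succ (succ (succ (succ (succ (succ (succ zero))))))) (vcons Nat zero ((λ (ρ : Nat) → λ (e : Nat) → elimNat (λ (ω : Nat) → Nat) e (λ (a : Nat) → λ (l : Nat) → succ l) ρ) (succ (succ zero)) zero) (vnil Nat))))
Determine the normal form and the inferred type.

resulting normal form:
  refl (Vec Nat (succ (succ (succ zero)))) (vcons Nat (succ (succ zero)) (succ (succ (succ (succ (succ zero))))) (vcons Nat (succ zero) (succ (succ (succ (succ (succ (succ (succ zero))))))) (vcons Nat zero (succ (succ zero)) (vnil Nat))))
inferred type:
  Eq (Vec Nat (succ (succ (succ zero)))) (vcons Nat (succ (succ zero)) (succ (succ (succ (succ (succ zero))))) (vcons Nat (succ zero) (succ (succ (succ (succ (succ (succ (succ zero))))))) (vcons Nat zero (succ (succ zero)) (vnil Nat)))) (vcons Nat (succ (succ zero)) (succ (succ (succ (succ (succ zero))))) (vcons Nat (succ zero) (succ (succ (succ (succ (succ (succ (succ zero))))))) (vcons Nat zero (succ (succ zero)) (vnil Nat))))


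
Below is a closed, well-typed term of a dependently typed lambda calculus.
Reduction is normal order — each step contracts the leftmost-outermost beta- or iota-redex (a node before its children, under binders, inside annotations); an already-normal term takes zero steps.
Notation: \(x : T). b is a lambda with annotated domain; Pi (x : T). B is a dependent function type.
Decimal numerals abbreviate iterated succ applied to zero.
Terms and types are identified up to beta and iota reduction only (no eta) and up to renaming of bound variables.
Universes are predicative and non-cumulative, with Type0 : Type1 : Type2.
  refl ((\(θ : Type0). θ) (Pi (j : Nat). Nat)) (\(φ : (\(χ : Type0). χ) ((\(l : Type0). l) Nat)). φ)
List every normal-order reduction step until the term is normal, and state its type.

normal-order reduction:
  refl ((\(θ : Type0). θ) (Pi (j : Nat). Nat)) (\(φ : (\(χ : Type0). χ) ((\(l : Type0). l) Nat)). φ)
  ~> refl (Pi (θ : Nat). Nat) (\(j : (\(φ : Type0). φ) ((\(χ : Type0). χ) Nat)). j)
  ~> refl (Pi (θ : Nat). Nat) (\(j : (\(φ : Type0). φ) Nat). j)
  ~> refl (Pi (θ : Nat). Nat) (\(j : Nat). j)
inferred type:
  Eq (Pi (θ : Nat). Nat) (\(j : Nat). j) (\(φ : Nat). φ)


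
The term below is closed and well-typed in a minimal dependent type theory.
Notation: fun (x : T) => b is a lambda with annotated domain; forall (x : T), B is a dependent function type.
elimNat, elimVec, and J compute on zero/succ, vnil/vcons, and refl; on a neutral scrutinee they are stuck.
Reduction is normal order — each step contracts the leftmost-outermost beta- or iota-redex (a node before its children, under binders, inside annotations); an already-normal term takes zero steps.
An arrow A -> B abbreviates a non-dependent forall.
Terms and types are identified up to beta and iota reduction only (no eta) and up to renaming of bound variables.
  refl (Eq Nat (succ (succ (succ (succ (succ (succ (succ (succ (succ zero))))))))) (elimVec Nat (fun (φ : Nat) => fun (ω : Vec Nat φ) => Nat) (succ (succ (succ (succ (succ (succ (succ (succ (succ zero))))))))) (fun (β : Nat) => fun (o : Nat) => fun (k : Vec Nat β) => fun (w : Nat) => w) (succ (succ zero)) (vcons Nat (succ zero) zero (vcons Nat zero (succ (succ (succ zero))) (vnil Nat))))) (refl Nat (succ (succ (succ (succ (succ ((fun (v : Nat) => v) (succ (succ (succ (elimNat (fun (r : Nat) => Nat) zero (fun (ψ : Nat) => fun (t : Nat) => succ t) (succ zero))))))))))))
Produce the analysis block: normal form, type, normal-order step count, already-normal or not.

normal form:
  refl (Eq Nat (succ (succ (succ (succ (succ (succ (succ (succ (succ zero))))))))) (succ (succ (succ (succ (succ (succ (succ (succ (succ zero)))))))))) (refl Nat (succ (succ (succ (succ (succ (succ (succ (succ (succ zero))))))))))
inferred type:
  Eq (Eq Nat (succ (succ (succ (succ (succ (succ (succ (succ (succ zero))))))))) (succ (succ (succ (succ (succ (succ (succ (succ (succ zero)))))))))) (refl Nat (succ (succ (succ (succ (succ (succ (succ (succ (succ zero)))))))))) (refl Nat (succ (succ (succ (succ (succ (succ (succ (succ (succ zero))))))))))
steps to reach normal form (normal order): 16
already normal: no
first contracted redex: an elimVec iota-redex


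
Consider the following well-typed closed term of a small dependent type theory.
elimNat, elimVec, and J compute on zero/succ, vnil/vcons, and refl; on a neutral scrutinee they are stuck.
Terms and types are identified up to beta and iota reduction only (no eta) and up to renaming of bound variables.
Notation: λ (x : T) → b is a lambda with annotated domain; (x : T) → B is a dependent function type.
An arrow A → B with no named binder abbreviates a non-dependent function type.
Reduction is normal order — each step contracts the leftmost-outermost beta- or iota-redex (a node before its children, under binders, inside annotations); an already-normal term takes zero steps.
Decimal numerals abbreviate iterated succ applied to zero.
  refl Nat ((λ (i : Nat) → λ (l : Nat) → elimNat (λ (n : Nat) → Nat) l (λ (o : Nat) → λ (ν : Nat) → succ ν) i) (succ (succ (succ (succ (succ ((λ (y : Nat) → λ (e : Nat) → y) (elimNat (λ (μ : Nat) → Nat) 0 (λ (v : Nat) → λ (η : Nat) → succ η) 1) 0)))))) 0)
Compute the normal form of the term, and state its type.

resulting normal form:
  refl Nat 6
inferred type:
  Eq Nat 6 6


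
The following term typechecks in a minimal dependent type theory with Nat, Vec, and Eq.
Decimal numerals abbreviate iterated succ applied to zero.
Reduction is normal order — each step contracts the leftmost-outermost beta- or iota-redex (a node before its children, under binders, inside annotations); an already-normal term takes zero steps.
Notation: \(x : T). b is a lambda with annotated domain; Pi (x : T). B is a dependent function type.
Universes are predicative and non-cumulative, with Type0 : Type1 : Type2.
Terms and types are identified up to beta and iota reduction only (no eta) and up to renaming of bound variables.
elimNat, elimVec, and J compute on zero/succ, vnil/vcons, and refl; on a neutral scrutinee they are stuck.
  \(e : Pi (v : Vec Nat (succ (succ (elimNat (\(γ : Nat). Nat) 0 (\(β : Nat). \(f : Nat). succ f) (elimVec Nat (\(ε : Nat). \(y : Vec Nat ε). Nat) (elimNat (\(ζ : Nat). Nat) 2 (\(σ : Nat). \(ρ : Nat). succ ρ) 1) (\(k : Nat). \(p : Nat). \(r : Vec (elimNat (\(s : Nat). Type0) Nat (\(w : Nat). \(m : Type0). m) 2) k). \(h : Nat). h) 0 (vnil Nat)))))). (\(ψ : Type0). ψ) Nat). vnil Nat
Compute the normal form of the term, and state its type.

reduced normal form:
  \(e : Pi (v : Vec Nat 5). Nat). vnil Nat
type:
  Pi (e : Pi (v : Vec Nat 5). Nat). Vec Nat 0
observation: 16 normal-order steps normalize the term, beginning with an elimVec iota-redex.


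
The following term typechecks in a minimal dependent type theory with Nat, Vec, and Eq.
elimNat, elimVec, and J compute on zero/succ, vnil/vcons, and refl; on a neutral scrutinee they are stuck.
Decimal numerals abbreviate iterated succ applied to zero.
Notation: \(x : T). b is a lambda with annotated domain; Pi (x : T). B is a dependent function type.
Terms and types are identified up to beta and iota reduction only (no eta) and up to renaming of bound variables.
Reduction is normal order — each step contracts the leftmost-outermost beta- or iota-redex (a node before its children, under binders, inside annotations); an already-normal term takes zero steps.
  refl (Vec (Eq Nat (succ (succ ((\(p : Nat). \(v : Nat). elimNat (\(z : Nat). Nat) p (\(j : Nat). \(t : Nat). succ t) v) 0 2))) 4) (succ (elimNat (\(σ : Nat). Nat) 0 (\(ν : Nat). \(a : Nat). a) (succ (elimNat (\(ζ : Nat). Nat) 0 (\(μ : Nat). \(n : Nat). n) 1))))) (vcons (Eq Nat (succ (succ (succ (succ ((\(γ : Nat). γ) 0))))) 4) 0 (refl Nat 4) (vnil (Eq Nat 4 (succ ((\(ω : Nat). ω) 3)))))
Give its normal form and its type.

normal form:
  refl (Vec (Eq Nat 4 4) 1) (vcons (Eq Nat 4 4) 0 (refl Nat 4) (vnil (Eq Nat 4 4)))
inferred type:
  Eq (Vec (Eq Nat 4 4) 1) (vcons (Eq Nat 4 4) 0 (refl Nat 4) (vnil (Eq Nat 4 4))) (vcons (Eq Nat 4 4) 0 (refl Nat 4) (vnil (Eq Nat 4 4)))
observation: 19 normal-order steps separate the term from its normal form.


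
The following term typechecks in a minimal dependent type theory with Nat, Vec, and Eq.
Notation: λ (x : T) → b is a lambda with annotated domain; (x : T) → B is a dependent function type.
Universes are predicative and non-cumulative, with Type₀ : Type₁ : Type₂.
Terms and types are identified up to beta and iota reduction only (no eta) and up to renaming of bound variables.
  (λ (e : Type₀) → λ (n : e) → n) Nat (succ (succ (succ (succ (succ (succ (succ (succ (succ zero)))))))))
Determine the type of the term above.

inferred type:
  Nat


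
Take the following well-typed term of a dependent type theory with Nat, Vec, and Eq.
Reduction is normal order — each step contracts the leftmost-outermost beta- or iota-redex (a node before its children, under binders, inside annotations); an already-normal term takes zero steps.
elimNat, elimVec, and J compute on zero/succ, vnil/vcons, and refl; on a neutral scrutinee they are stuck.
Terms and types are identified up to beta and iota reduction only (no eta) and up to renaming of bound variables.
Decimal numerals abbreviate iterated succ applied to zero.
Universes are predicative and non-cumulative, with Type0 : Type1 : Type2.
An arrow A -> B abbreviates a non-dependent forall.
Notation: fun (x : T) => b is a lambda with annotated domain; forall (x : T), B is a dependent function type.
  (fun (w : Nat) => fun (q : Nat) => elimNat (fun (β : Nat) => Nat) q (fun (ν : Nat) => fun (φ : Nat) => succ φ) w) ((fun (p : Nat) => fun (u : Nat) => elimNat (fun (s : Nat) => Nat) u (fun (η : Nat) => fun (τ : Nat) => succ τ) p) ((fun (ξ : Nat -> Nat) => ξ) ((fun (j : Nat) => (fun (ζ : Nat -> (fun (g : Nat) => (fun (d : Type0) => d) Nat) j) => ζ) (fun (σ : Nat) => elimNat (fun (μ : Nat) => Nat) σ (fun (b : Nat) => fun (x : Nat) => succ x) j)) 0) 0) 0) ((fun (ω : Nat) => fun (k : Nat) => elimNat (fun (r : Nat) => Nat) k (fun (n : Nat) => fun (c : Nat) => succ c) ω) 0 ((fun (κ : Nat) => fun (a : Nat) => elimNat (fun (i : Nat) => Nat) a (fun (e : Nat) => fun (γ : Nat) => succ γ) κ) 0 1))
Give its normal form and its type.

normal form:
  1
type:
  Nat
observation: reduction starts at a beta-redex, and 17 normal-order steps reach the normal form.


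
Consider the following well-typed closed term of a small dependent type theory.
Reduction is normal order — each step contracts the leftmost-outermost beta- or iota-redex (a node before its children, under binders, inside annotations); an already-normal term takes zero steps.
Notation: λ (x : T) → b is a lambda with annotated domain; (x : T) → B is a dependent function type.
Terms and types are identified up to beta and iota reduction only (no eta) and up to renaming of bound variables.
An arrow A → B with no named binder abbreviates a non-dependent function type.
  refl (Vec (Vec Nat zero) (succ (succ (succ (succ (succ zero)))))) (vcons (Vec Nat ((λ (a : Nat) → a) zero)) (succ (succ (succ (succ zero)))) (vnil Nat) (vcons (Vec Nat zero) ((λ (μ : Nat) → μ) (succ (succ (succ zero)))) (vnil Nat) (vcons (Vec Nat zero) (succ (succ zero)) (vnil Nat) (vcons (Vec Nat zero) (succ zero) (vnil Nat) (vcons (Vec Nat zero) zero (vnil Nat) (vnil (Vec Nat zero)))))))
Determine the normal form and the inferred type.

normal form:
  refl (Vec (Vec Nat zero) (succ (succ (succ (succ (succ zero)))))) (vcons (Vec Nat zero) (succ (succ (succ (succ zero)))) (vnil Nat) (vcons (Vec Nat zero) (succ (succ (succ zero))) (vnil Nat) (vcons (Vec Nat zero) (succ (succ zero)) (vnil Nat) (vcons (Vec Nat zero) (succ zero) (vnil Nat) (vcons (Vec Nat zero) zero (vnil Nat) (vnil (Vec Nat zero)))))))
the term's type:
  Eq (Vec (Vec Nat zero) (succ (succ (succ (succ (succ zero)))))) (vcons (Vec Nat zero) (succ (succ (succ (succ zero)))) (vnil Nat) (vcons (Vec Nat zero) (succ (succ (succ zero))) (vnil Nat) (vcons (Vec Nat zero) (succ (succ zero)) (vnil Nat) (vcons (Vec Nat zero) (succ zero) (vnil Nat) (vcons (Vec Nat zero) zero (vnil Nat) (vnil (Vec Nat zero))))))) (vcons (Vec Nat zero) (succ (succ (succ (succ zero)))) (vnil Nat) (vcons (Vec Nat zero) (succ (succ (succ zero))) (vnil Nat) (vcons (Vec Nat zero) (succ (succ zero)) (vnil Nat) (vcons (Vec Nat zero) (succ zero) (vnil Nat) (vcons (Vec Nat zero) zero (vnil Nat) (vnil (Vec Nat zero)))))))


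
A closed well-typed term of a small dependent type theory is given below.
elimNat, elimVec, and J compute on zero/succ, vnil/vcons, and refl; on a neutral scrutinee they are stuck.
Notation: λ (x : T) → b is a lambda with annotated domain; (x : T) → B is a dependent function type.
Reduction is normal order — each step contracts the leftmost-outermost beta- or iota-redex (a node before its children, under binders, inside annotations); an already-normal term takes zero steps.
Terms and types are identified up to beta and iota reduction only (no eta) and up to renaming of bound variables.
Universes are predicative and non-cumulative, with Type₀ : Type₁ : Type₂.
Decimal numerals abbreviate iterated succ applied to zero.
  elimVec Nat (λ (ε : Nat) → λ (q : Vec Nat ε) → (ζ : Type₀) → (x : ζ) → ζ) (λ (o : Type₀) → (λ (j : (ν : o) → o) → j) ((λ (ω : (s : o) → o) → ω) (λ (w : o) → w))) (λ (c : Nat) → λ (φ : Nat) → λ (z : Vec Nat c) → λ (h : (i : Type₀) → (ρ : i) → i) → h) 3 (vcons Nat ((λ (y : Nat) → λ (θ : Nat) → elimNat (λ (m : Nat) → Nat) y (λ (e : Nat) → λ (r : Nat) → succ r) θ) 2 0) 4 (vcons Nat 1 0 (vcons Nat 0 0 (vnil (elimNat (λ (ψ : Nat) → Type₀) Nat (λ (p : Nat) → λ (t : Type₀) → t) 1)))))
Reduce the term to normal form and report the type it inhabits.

normal form:
  λ (ε : Type₀) → λ (q : ε) → q
inferred type:
  (ε : Type₀) → (q : ε) → ε
observation: 18 normal-order steps separate the term from its normal form.


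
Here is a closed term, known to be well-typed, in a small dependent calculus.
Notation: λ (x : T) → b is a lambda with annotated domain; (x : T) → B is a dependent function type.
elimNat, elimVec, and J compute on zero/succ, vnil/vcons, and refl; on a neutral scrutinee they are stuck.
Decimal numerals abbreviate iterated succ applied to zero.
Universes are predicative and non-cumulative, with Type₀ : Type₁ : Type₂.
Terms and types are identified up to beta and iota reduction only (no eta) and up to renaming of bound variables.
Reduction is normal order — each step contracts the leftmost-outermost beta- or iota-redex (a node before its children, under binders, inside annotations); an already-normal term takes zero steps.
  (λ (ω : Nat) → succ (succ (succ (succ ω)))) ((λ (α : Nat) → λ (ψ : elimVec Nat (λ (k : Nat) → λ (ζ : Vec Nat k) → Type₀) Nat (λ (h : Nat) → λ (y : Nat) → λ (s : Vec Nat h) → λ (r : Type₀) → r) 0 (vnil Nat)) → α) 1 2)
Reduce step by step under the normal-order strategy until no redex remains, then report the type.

reduction (normal order):
  (λ (ω : Nat) → succ (succ (succ (succ ω)))) ((λ (α : Nat) → λ (ψ : elimVec Nat (λ (k : Nat) → λ (ζ : Vec Nat k) → Type₀) Nat (λ (h : Nat) → λ (y : Nat) → λ (s : Vec Nat h) → λ (r : Type₀) → r) 0 (vnil Nat)) → α) 1 2)
  ~> succ (succ (succ (succ ((λ (ω : Nat) → λ (α : elimVec Nat (λ (ψ : Nat) → λ (k : Vec Nat ψ) → Type₀) Nat (λ (ζ : Nat) → λ (h : Nat) → λ (y : Vec Nat ζ) → λ (s : Type₀) → s) 0 (vnil Nat)) → ω) 1 2))))
  ~> succ (succ (succ (succ ((λ (ω : elimVec Nat (λ (α : Nat) → λ (ψ : Vec Nat α) → Type₀) Nat (λ (k : Nat) → λ (ζ : Nat) → λ (h : Vec Nat k) → λ (y : Type₀) → y) 0 (vnil Nat)) → 1) 2))))
  ~> 5
the term's type:
  Nat


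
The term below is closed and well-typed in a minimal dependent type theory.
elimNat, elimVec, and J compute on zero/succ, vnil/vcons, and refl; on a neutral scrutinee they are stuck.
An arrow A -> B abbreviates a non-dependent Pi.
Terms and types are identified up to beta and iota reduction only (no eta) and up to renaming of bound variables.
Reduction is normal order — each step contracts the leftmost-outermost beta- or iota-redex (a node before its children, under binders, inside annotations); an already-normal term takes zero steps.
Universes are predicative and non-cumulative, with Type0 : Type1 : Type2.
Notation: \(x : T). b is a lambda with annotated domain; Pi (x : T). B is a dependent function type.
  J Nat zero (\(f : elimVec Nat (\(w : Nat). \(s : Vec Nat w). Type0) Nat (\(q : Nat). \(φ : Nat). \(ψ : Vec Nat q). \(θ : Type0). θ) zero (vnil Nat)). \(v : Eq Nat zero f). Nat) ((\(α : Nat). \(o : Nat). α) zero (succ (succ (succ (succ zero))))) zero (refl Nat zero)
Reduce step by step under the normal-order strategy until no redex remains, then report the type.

normal-order reduction sequence:
  J Nat zero (\(f : elimVec Nat (\(w : Nat). \(s : Vec Nat w). Type0) Nat (\(q : Nat). \(φ : Nat). \(ψ : Vec Nat q). \(θ : Type0). θ) zero (vnil Nat)). \(v : Eq Nat zero f). Nat) ((\(α : Nat). \(o : Nat). α) zero (succ (succ (succ (succ zero))))) zero (refl Nat zero)
  ~> (\(f : Nat). \(w : Nat). f) zero (succ (succ (succ (succ zero))))
  ~> (\(f : Nat). zero) (succ (succ (succ (succ zero))))
  ~> zero
inferred type:
  Nat


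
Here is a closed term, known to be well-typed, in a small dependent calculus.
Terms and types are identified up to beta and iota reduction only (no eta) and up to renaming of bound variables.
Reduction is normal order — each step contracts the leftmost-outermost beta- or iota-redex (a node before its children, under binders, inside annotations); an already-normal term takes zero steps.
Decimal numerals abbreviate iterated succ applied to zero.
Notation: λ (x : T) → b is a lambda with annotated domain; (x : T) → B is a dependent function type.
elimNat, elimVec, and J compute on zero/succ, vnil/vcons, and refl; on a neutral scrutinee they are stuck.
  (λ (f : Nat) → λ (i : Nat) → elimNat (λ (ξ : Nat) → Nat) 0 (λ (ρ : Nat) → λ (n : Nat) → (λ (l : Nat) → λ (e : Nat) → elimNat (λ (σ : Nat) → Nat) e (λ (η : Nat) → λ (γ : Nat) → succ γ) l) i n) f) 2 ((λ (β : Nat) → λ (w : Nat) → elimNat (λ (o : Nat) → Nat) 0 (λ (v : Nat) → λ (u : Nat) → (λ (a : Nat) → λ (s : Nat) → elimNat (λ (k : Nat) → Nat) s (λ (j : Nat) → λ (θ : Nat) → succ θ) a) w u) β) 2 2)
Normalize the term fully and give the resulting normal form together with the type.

resulting normal form:
  8
the term's type:
  Nat


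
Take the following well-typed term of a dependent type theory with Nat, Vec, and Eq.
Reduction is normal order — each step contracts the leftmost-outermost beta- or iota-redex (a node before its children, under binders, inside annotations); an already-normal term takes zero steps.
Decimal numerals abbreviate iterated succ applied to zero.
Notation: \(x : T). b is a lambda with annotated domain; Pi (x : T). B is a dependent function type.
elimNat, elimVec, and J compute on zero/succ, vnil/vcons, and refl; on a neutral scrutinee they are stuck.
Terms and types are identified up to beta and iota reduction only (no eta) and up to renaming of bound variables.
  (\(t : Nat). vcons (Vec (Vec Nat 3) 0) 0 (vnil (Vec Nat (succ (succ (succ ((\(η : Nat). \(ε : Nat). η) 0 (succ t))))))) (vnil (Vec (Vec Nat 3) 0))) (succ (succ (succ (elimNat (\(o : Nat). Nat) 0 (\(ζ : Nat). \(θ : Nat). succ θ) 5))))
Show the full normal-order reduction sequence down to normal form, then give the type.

normal-order reduction sequence:
  (\(t : Nat). vcons (Vec (Vec Nat 3) 0) 0 (vnil (Vec Nat (succ (succ (succ ((\(η : Nat). \(ε : Nat). η) 0 (succ t))))))) (vnil (Vec (Vec Nat 3) 0))) (succ (succ (succ (elimNat (\(o : Nat). Nat) 0 (\(ζ : Nat). \(θ : Nat). succ θ) 5))))
  ~> vcons (Vec (Vec Nat 3) 0) 0 (vnil (Vec Nat (succ (succ (succ ((\(t : Nat). \(η : Nat). t) 0 (succ (succ (succ (succ (elimNat (\(ε : Nat). Nat) 0 (\(o : Nat). \(ζ : Nat). succ ζ) 5))))))))))) (vnil (Vec (Vec Nat 3) 0))
  ~> vcons (Vec (Vec Nat 3) 0) 0 (vnil (Vec Nat (succ (succ (succ ((\(t : Nat). 0) (succ (succ (succ (succ (elimNat (\(η : Nat). Nat) 0 (\(ε : Nat). \(o : Nat). succ o) 5))))))))))) (vnil (Vec (Vec Nat 3) 0))
  ~> vcons (Vec (Vec Nat 3) 0) 0 (vnil (Vec Nat 3)) (vnil (Vec (Vec Nat 3) 0))
type:
  Vec (Vec (Vec Nat 3) 0) 1


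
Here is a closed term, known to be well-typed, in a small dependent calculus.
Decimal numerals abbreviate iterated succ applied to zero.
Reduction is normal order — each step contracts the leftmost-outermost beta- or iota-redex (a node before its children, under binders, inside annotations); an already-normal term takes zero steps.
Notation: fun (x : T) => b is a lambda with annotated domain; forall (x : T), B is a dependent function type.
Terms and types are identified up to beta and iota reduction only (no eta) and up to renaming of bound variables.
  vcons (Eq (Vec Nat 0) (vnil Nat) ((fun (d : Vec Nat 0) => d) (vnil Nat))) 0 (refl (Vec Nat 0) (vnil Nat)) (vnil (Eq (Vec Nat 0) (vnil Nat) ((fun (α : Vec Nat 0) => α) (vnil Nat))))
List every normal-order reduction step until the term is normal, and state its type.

reduction (normal order):
  vcons (Eq (Vec Nat 0) (vnil Nat) ((fun (d : Vec Nat 0) => d) (vnil Nat))) 0 (refl (Vec Nat 0) (vnil Nat)) (vnil (Eq (Vec Nat 0) (vnil Nat) ((fun (α : Vec Nat 0) => α) (vnil Nat))))
  ~> vcons (Eq (Vec Nat 0) (vnil Nat) (vnil Nat)) 0 (refl (Vec Nat 0) (vnil Nat)) (vnil (Eq (Vec Nat 0) (vnil Nat) ((fun (d : Vec Nat 0) => d) (vnil Nat))))
  ~> vcons (Eq (Vec Nat 0) (vnil Nat) (vnil Nat)) 0 (refl (Vec Nat 0) (vnil Nat)) (vnil (Eq (Vec Nat 0) (vnil Nat) (vnil Nat)))
the term's type:
  Vec (Eq (Vec Nat 0) (vnil Nat) (vnil Nat)) 1


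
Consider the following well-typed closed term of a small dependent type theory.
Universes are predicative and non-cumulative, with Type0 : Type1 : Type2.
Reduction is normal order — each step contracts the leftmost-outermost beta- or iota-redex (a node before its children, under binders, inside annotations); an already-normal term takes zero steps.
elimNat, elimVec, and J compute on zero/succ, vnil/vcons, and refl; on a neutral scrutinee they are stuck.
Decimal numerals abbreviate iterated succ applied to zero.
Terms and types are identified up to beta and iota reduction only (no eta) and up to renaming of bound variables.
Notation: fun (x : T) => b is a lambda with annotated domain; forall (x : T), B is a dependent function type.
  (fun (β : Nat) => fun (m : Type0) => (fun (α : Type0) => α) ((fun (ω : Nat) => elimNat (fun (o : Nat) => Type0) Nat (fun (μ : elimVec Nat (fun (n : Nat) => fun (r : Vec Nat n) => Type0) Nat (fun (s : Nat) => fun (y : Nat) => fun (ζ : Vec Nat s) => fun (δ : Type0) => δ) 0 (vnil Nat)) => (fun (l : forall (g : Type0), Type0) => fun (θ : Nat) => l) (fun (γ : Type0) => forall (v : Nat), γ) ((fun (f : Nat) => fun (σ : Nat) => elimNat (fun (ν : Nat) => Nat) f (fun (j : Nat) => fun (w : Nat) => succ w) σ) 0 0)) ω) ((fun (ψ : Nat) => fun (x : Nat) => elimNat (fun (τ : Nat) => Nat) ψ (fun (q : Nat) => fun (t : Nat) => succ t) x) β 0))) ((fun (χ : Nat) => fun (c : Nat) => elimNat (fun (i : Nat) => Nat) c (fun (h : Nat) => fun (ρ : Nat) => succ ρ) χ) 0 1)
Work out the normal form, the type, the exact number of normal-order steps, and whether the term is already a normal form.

normal form:
  fun (β : Type0) => forall (m : Nat), Nat
the term's type:
  forall (β : Type0), Type0
reduction steps (normal order): 16
started in normal form: no
first contracted redex: a beta-redex


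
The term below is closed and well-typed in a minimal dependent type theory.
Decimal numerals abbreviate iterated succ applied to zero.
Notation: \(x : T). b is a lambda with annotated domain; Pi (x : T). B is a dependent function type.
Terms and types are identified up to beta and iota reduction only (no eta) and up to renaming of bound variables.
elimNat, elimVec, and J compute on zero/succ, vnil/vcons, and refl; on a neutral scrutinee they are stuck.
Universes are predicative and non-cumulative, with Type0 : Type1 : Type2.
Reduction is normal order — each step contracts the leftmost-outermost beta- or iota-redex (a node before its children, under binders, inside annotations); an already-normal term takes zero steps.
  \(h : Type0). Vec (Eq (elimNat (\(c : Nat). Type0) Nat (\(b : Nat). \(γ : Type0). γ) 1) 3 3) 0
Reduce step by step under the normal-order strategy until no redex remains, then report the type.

normal-order reduction sequence:
  \(h : Type0). Vec (Eq (elimNat (\(c : Nat). Type0) Nat (\(b : Nat). \(γ : Type0). γ) 1) 3 3) 0
  ~> \(h : Type0). Vec (Eq ((\(c : Nat). \(b : Type0). b) 0 (elimNat (\(γ : Nat). Type0) Nat (\(ψ : Nat). \(φ : Type0). φ) 0)) 3 3) 0
  ~> \(h : Type0). Vec (Eq ((\(c : Type0). c) (elimNat (\(b : Nat). Type0) Nat (\(γ : Nat). \(ψ : Type0). ψ) 0)) 3 3) 0
  ~> \(h : Type0). Vec (Eq (elimNat (\(c : Nat). Type0) Nat (\(b : Nat). \(γ : Type0). γ) 0) 3 3) 0
  ~> \(h : Type0). Vec (Eq Nat 3 3) 0
the term's type:
  Pi (h : Type0). Type0
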